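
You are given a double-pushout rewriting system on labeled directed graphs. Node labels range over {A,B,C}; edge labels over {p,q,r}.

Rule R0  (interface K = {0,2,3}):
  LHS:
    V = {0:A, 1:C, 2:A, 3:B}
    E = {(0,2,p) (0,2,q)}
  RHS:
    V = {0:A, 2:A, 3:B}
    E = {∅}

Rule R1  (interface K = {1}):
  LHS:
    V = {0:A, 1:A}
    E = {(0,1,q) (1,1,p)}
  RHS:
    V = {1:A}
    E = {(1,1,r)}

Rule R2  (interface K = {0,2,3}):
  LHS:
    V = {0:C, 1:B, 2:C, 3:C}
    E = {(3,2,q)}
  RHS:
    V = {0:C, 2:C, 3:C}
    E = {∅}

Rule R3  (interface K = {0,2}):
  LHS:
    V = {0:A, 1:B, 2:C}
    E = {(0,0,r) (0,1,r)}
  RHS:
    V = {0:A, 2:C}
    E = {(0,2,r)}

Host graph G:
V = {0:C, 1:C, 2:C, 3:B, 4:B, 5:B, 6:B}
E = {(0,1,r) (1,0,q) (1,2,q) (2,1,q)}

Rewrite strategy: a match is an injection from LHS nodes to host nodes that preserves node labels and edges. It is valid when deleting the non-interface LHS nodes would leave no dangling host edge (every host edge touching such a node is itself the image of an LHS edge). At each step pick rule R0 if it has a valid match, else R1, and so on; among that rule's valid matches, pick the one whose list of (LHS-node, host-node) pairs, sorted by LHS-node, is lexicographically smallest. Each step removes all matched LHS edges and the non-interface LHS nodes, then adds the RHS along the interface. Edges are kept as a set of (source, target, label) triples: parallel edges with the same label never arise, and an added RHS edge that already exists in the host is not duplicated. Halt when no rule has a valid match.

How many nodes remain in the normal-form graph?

Answer: 4

Rewrite trace:
initial: |V|=7 |E|=4  E = 0-r->1 1-q->0 1-q->2 2-q->1
step 1: apply R2 at {0↦0, 1↦3, 2↦1, 3↦2}  → |V|=6 |E|=3  E = 0-r->1 1-q->0 1-q->2
step 2: apply R2 at {0↦0, 1↦4, 2↦2, 3↦1}  → |V|=5 |E|=2  E = 0-r->1 1-q->0
step 3: apply R2 at {0↦2, 1↦5, 2↦0, 3↦1}  → |V|=4 |E|=1  E = 0-r->1
final graph: no rule applies after step 3
NF nodes: {0:C, 1:C, 2:C, 6:B}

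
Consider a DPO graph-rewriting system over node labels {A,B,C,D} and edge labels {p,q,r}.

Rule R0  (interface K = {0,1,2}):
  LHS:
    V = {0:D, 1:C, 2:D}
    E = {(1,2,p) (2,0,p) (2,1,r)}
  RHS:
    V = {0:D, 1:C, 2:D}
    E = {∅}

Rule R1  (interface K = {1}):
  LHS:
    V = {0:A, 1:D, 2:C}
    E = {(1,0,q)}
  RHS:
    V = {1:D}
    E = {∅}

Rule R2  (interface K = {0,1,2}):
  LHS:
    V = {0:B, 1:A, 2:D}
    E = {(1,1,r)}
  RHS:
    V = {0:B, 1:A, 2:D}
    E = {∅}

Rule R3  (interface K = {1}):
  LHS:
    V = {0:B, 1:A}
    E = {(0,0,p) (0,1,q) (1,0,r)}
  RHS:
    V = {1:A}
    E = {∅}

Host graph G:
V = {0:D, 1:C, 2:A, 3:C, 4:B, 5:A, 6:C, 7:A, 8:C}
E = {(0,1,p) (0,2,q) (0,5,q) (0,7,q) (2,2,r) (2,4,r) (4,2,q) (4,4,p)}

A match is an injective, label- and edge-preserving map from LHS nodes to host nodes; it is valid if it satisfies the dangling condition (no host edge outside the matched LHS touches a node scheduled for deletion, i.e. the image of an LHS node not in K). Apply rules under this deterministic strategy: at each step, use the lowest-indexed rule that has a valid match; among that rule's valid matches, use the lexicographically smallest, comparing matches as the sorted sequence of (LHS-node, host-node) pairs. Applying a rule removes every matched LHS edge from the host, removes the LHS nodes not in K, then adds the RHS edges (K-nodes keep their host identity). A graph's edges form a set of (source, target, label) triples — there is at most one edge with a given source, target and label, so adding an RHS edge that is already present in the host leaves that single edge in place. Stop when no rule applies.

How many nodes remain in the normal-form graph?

[0] host  ⇒  9 nodes, 8 edges  {0-p->1 0-q->2 0-q->5 0-q->7 2-r->2 2-r->4 4-q->2 4-p->4}
[1] R1 @ {0↦5, 1↦0, 2↦3}  ⇒  7 nodes, 7 edges  {0-p->1 0-q->2 0-q->7 2-r->2 2-r->4 4-q->2 4-p->4}
[2] R1 @ {0↦7, 1↦0, 2↦6}  ⇒  5 nodes, 6 edges  {0-p->1 0-q->2 2-r->2 2-r->4 4-q->2 4-p->4}
[3] R2 @ {0↦4, 1↦2, 2↦0}  ⇒  5 nodes, 5 edges  {0-p->1 0-q->2 2-r->4 4-q->2 4-p->4}
[4] R3 @ {0↦4, 1↦2}  ⇒  4 nodes, 2 edges  {0-p->1 0-q->2}
[5] R1 @ {0↦2, 1↦0, 2↦8}  ⇒  2 nodes, 1 edges  {0-p->1}
final graph: no rule applies after step 5
NF nodes: {0:D, 1:C}

Answer: 2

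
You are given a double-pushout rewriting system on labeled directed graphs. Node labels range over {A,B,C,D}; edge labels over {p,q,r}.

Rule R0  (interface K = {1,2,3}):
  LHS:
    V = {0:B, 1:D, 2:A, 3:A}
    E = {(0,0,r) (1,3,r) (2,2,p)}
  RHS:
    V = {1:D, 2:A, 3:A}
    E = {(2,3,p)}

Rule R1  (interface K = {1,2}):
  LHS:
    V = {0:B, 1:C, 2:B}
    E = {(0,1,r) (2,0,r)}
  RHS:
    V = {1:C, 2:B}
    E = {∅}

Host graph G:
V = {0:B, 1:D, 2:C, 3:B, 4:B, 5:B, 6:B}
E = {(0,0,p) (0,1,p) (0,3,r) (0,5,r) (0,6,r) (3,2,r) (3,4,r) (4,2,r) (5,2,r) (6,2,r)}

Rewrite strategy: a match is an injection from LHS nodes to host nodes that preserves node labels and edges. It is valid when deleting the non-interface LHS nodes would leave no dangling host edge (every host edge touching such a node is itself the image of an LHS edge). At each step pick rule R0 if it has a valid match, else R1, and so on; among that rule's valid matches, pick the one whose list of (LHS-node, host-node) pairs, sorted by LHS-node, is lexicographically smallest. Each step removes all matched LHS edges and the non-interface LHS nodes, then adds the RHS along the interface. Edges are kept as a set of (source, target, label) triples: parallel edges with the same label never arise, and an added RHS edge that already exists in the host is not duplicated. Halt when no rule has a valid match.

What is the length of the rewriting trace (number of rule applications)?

Answer: 4

Steps:
initial: |V|=7 |E|=10  E = 0-p->0 0-p->1 0-r->3 0-r->5 0-r->6 3-r->2 3-r->4 4-r->2 5-r->2 6-r->2
step 1: apply R1 at {0↦4, 1↦2, 2↦3}  → |V|=6 |E|=8  E = 0-p->0 0-p->1 0-r->3 0-r->5 0-r->6 3-r->2 5-r->2 6-r->2
step 2: apply R1 at {0↦3, 1↦2, 2↦0}  → |V|=5 |E|=6  E = 0-p->0 0-p->1 0-r->5 0-r->6 5-r->2 6-r->2
step 3: apply R1 at {0↦5, 1↦2, 2↦0}  → |V|=4 |E|=4  E = 0-p->0 0-p->1 0-r->6 6-r->2
step 4: apply R1 at {0↦6, 1↦2, 2↦0}  → |V|=3 |E|=2  E = 0-p->0 0-p->1
halt: no rule applies after step 4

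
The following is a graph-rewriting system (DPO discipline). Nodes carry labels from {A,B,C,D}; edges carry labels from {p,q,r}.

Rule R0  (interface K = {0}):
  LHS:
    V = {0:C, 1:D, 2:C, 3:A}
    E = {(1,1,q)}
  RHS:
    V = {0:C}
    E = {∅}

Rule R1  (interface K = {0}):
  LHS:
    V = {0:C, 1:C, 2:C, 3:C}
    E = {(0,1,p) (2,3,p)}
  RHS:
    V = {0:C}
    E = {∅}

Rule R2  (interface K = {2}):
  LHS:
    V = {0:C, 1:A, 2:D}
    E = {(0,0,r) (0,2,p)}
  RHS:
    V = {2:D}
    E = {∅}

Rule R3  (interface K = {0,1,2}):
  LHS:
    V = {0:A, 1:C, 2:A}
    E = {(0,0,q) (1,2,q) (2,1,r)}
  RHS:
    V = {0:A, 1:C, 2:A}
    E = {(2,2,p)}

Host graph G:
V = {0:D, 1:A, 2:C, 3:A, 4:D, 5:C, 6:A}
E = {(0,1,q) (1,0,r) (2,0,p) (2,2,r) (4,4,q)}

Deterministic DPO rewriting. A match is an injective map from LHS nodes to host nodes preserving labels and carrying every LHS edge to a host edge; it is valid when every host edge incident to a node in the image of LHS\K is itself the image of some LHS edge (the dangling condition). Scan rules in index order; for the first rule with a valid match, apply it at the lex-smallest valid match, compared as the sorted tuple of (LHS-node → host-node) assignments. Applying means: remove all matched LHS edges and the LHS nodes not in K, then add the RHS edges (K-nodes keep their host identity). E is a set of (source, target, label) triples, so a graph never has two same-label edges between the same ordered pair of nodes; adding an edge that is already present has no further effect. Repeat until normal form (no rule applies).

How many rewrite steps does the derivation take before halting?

Answer: 2

Derivation:
start.  V:7 E:5  edges: 0-q->1 1-r->0 2-p->0 2-r->2 4-q->4
1. fire R0 via {0↦2, 1↦4, 2↦5, 3↦3}  →  V:4 E:4  edges: 0-q->1 1-r->0 2-p->0 2-r->2
2. fire R2 via {0↦2, 1↦6, 2↦0}  →  V:2 E:2  edges: 0-q->1 1-r->0
final graph: no rule applies after step 2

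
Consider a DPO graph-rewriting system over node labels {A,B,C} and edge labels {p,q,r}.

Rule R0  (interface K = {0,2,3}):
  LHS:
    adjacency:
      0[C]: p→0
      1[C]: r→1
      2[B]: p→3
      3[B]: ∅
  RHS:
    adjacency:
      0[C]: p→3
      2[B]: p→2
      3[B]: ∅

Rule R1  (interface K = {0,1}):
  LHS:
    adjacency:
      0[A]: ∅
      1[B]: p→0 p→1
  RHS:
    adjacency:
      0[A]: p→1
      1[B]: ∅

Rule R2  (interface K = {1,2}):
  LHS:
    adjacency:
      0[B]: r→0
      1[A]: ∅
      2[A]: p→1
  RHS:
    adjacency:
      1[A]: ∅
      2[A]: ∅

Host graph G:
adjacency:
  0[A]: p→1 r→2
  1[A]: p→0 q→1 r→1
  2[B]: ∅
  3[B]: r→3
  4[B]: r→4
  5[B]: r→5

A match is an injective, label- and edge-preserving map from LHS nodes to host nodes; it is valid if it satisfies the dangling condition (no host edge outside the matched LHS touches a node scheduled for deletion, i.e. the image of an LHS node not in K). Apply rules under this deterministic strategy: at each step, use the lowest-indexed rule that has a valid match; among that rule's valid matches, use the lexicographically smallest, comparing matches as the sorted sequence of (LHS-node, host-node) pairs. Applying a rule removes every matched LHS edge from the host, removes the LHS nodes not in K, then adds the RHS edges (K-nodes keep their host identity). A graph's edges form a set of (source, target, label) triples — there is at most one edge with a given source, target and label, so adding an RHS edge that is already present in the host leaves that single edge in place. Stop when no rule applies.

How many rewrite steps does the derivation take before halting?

[0] host  ⇒  6 nodes, 8 edges  {0-p->1 0-r->2 1-p->0 1-q->1 1-r->1 3-r->3 4-r->4 5-r->5}
[1] R2 @ {0↦3, 1↦0, 2↦1}  ⇒  5 nodes, 6 edges  {0-p->1 0-r->2 1-q->1 1-r->1 4-r->4 5-r->5}
[2] R2 @ {0↦4, 1↦1, 2↦0}  ⇒  4 nodes, 4 edges  {0-r->2 1-q->1 1-r->1 5-r->5}
final graph: no rule applies after step 2

Answer: 2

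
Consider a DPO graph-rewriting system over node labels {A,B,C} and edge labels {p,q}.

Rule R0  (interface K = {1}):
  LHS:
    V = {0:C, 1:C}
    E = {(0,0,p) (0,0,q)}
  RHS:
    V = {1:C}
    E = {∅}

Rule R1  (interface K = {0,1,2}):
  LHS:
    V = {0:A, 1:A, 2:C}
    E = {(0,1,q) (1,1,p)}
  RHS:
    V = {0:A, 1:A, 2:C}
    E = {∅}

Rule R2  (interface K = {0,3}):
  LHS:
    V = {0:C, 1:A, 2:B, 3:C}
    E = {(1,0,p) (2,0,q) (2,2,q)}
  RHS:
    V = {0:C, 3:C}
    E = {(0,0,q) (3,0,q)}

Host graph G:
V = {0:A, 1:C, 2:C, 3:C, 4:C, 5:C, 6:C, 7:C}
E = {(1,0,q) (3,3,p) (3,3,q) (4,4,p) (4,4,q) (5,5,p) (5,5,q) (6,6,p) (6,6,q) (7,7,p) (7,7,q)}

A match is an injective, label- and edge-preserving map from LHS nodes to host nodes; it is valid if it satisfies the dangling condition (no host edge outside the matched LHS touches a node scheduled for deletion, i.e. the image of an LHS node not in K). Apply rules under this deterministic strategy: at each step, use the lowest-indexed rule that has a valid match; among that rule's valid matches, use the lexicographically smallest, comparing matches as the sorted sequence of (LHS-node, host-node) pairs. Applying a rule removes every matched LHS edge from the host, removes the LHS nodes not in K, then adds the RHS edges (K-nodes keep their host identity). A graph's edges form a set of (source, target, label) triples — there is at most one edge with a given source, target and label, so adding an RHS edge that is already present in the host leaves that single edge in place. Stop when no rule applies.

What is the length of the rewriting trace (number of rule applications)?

Answer: 5

Derivation:
start.  V:8 E:11  edges: 1-q->0 3-p->3 3-q->3 4-p->4 4-q->4 5-p->5 5-q->5 6-p->6 6-q->6 7-p->7 7-q->7
1. fire R0 via {0↦3, 1↦1}  →  V:7 E:9  edges: 1-q->0 4-p->4 4-q->4 5-p->5 5-q->5 6-p->6 6-q->6 7-p->7 7-q->7
2. fire R0 via {0↦4, 1↦1}  →  V:6 E:7  edges: 1-q->0 5-p->5 5-q->5 6-p->6 6-q->6 7-p->7 7-q->7
3. fire R0 via {0↦5, 1↦1}  →  V:5 E:5  edges: 1-q->0 6-p->6 6-q->6 7-p->7 7-q->7
4. fire R0 via {0↦6, 1↦1}  →  V:4 E:3  edges: 1-q->0 7-p->7 7-q->7
5. fire R0 via {0↦7, 1↦1}  →  V:3 E:1  edges: 1-q->0
normal form: no rule applies after step 5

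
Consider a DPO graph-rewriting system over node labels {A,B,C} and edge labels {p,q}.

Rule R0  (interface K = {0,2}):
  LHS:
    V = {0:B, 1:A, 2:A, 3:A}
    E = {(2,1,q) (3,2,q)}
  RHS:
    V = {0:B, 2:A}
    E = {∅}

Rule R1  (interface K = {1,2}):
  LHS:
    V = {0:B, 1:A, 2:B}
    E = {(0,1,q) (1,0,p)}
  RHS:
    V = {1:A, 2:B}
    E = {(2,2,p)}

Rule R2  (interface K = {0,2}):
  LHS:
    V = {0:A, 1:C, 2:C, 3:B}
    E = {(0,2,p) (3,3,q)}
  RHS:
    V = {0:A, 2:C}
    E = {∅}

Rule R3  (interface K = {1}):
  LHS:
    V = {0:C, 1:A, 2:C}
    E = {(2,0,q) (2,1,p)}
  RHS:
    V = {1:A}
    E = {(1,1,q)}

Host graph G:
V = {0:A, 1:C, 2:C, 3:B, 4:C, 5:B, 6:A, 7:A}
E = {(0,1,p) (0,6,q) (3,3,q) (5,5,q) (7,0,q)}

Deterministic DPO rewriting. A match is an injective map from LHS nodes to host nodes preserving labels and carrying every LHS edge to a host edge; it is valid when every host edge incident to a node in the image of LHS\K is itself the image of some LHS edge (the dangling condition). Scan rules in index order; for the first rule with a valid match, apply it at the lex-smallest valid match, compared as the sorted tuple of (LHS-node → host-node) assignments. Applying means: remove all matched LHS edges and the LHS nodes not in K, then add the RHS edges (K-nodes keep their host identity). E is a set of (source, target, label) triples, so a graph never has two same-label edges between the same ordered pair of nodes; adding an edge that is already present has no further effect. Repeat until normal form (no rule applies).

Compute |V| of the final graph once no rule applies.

initial: |V|=8 |E|=5  E = 0-p->1 0-q->6 3-q->3 5-q->5 7-q->0
step 1: apply R0 at {0↦3, 1↦6, 2↦0, 3↦7}  → |V|=6 |E|=3  E = 0-p->1 3-q->3 5-q->5
step 2: apply R2 at {0↦0, 1↦2, 2↦1, 3↦3}  → |V|=4 |E|=1  E = 5-q->5
normal form: no rule applies after step 2
NF nodes: {0:A, 1:C, 4:C, 5:B}

Answer: 4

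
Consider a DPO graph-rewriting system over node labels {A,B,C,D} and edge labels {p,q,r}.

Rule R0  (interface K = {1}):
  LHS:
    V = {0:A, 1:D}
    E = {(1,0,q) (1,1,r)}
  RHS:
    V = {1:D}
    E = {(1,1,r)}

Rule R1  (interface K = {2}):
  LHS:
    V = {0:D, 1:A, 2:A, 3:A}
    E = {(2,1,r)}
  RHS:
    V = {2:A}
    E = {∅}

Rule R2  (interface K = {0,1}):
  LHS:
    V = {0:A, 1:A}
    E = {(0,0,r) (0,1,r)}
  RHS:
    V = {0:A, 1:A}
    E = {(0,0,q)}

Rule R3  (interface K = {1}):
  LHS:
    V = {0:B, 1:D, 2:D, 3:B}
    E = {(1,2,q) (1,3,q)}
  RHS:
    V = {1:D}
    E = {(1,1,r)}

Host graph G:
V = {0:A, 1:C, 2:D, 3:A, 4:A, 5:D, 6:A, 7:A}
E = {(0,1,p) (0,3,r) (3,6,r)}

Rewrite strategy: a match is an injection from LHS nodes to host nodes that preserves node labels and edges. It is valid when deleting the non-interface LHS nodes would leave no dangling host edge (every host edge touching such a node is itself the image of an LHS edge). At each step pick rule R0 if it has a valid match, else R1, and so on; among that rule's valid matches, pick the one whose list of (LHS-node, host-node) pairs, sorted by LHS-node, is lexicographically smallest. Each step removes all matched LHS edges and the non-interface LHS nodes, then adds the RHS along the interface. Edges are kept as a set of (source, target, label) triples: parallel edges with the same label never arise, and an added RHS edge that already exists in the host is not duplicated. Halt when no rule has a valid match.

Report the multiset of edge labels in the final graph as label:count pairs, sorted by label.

Answer: p:1

Derivation:
[0] host  ⇒  8 nodes, 3 edges  {0-p->1 0-r->3 3-r->6}
[1] R1 @ {0↦2, 1↦6, 2↦3, 3↦4}  ⇒  5 nodes, 2 edges  {0-p->1 0-r->3}
[2] R1 @ {0↦5, 1↦3, 2↦0, 3↦7}  ⇒  2 nodes, 1 edges  {0-p->1}
halt: no rule applies after step 2
NF edges: [(0, 1, 'p')]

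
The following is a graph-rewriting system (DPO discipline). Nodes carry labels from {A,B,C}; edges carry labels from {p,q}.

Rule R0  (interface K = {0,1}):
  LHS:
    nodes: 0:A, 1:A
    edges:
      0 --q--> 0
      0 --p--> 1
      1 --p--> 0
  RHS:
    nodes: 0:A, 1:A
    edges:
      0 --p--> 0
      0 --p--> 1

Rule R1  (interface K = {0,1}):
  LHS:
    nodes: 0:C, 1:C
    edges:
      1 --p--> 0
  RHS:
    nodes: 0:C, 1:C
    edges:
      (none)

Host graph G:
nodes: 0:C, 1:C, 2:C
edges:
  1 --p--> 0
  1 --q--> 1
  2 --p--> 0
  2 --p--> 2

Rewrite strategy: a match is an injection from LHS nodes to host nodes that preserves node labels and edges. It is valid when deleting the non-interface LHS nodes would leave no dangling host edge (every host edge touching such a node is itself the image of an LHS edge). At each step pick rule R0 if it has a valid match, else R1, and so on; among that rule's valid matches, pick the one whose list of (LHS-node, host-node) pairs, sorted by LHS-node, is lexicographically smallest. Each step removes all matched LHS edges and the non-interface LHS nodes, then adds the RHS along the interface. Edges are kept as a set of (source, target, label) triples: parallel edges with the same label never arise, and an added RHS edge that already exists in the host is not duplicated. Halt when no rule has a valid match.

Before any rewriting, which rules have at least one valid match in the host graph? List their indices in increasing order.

R0: no valid match — LHS pattern not found
R1: 2 valid matches — {0↦0, 1↦1}, {0↦0, 1↦2}

Answer: [R1]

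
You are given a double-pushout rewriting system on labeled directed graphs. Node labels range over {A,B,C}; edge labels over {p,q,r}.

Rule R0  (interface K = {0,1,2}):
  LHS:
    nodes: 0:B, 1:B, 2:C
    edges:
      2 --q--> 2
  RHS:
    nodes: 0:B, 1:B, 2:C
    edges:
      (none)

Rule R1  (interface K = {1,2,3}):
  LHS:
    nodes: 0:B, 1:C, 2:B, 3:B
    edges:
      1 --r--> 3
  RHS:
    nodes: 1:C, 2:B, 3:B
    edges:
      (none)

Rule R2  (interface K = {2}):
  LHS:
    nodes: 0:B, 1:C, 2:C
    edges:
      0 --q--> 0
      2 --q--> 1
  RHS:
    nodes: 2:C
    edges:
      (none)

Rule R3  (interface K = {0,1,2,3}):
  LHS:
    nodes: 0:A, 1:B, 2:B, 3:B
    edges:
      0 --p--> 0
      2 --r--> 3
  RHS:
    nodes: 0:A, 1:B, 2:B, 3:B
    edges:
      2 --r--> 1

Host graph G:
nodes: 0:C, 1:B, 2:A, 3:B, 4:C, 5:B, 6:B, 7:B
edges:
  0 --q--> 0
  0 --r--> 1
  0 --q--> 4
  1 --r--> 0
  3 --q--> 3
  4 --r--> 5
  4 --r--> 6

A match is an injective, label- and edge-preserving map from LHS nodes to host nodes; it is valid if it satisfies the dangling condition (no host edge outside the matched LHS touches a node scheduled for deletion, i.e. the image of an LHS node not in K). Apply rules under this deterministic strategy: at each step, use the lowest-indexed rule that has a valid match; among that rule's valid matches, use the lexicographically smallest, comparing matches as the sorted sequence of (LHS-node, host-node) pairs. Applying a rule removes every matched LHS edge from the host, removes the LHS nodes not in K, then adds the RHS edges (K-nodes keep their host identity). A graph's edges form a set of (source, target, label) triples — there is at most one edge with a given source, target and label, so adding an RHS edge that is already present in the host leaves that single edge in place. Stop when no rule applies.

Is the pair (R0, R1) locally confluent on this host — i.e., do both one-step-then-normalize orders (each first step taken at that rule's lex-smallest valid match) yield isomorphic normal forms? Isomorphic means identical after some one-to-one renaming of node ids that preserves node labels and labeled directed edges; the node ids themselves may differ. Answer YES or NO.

branch R0-first: apply at {0↦1, 1↦3, 2↦0} → |E|=6, then 1 more step(s) → NF |V|=7 |E|=5 V={0:C, 1:B, 2:A, 3:B, 4:C, 5:B, 6:B} E=0-q->4 1-r->0 3-q->3 4-r->5 4-r->6
branch R1-first: apply at {0↦7, 1↦0, 2↦3, 3↦1} → |E|=6, then 1 more step(s) → NF |V|=7 |E|=5 V={0:C, 1:B, 2:A, 3:B, 4:C, 5:B, 6:B} E=0-q->4 1-r->0 3-q->3 4-r->5 4-r->6
graphs isomorphic (equal up to label-preserving node renaming)

Answer: YES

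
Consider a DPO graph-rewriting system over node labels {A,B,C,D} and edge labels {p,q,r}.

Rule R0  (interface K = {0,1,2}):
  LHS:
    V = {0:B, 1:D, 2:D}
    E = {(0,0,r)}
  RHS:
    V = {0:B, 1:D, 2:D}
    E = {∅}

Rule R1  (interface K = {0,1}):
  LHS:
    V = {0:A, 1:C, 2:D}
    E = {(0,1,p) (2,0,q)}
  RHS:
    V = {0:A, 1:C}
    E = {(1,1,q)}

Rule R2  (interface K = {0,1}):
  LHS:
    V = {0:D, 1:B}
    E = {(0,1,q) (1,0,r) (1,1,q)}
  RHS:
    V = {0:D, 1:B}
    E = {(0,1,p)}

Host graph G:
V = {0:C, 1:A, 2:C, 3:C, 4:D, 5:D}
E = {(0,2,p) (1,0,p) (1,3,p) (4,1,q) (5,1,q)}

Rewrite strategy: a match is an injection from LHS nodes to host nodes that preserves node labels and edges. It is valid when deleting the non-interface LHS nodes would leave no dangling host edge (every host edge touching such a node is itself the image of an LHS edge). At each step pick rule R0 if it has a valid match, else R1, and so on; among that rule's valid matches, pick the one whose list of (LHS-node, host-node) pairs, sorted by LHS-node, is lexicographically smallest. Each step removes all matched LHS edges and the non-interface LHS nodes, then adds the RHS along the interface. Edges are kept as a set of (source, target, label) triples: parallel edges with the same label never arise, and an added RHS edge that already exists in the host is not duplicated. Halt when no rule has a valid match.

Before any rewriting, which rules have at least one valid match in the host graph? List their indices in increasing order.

R0: no valid match — LHS pattern not found
R1: 4 valid matches — {0↦1, 1↦0, 2↦4}, {0↦1, 1↦0, 2↦5}, {0↦1, 1↦3, 2↦4} (+1 more)
R2: no valid match — LHS pattern not found

Answer: [R1]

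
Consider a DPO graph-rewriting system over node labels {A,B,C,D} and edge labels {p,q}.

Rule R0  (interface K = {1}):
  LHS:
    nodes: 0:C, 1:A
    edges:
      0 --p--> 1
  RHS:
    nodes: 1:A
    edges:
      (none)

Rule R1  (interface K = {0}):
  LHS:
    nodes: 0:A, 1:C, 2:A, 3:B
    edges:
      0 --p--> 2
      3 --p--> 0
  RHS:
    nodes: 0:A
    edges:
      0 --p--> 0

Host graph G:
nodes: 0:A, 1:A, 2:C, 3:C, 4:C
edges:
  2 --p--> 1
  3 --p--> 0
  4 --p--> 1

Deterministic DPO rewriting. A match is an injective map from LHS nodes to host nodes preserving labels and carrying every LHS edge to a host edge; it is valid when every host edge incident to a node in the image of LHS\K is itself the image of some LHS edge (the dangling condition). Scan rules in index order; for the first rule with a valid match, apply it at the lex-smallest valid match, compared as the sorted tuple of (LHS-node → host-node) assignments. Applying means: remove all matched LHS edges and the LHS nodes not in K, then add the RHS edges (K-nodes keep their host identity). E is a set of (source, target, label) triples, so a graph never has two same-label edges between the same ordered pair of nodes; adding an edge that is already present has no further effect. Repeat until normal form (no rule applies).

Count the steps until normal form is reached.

Answer: 3

Derivation:
start.  V:5 E:3  edges: 2-p->1 3-p->0 4-p->1
1. fire R0 via {0↦2, 1↦1}  →  V:4 E:2  edges: 3-p->0 4-p->1
2. fire R0 via {0↦3, 1↦0}  →  V:3 E:1  edges: 4-p->1
3. fire R0 via {0↦4, 1↦1}  →  V:2 E:0  edges: ∅
final graph: no rule applies after step 3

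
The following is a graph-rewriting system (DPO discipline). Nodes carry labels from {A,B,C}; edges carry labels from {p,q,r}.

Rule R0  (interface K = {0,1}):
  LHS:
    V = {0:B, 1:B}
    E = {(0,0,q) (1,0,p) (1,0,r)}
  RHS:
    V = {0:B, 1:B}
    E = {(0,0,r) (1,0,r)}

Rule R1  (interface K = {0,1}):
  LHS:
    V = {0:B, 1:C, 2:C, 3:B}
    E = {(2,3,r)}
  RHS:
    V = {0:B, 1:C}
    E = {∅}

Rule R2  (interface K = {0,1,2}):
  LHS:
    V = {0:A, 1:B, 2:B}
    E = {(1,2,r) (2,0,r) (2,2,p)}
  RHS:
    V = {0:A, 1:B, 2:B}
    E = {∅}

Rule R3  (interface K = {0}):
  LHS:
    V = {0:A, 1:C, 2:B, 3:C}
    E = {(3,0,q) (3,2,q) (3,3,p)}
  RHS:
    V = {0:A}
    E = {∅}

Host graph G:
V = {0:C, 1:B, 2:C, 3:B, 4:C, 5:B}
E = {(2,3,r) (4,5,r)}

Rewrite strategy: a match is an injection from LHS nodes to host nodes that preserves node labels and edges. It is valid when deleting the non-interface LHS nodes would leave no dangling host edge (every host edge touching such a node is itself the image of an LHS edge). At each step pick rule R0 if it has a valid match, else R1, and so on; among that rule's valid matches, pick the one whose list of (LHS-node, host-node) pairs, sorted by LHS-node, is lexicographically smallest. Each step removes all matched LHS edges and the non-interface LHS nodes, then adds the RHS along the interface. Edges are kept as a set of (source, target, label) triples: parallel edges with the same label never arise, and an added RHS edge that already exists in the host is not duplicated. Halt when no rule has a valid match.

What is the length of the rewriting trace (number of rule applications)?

Answer: 2

Rewrite trace:
start.  V:6 E:2  edges: 2-r->3 4-r->5
1. fire R1 via {0↦1, 1↦0, 2↦2, 3↦3}  →  V:4 E:1  edges: 4-r->5
2. fire R1 via {0↦1, 1↦0, 2↦4, 3↦5}  →  V:2 E:0  edges: ∅
halt: no rule applies after step 2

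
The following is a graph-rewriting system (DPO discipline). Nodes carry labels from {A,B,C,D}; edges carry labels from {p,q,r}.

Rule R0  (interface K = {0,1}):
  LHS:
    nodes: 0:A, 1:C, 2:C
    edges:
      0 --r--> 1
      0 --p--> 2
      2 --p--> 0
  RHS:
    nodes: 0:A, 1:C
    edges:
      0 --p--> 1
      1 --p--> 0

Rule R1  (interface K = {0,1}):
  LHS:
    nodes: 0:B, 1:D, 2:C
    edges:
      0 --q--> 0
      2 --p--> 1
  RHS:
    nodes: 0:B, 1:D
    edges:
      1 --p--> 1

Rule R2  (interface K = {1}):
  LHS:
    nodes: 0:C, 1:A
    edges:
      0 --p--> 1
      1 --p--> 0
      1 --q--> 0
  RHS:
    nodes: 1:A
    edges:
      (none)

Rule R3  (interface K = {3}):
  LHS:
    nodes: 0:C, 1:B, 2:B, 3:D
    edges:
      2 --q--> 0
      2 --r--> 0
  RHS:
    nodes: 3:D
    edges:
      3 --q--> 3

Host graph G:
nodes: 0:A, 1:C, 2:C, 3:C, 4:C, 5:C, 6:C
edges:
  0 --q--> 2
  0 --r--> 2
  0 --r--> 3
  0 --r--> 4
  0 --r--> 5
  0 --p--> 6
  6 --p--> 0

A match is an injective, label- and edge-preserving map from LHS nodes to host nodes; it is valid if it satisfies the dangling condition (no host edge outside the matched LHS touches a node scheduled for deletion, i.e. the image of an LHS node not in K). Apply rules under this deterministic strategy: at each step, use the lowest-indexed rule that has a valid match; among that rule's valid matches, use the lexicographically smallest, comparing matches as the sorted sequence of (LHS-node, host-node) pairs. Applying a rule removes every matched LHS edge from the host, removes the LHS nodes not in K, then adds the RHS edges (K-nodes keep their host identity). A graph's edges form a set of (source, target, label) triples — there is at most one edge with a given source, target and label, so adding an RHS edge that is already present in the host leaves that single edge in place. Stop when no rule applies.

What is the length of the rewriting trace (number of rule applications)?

Answer: 2

Rewrite trace:
start.  V:7 E:7  edges: 0-q->2 0-r->2 0-r->3 0-r->4 0-r->5 0-p->6 6-p->0
1. fire R0 via {0↦0, 1↦2, 2↦6}  →  V:6 E:6  edges: 0-p->2 0-q->2 0-r->3 0-r->4 0-r->5 2-p->0
2. fire R2 via {0↦2, 1↦0}  →  V:5 E:3  edges: 0-r->3 0-r->4 0-r->5
final graph: no rule applies after step 2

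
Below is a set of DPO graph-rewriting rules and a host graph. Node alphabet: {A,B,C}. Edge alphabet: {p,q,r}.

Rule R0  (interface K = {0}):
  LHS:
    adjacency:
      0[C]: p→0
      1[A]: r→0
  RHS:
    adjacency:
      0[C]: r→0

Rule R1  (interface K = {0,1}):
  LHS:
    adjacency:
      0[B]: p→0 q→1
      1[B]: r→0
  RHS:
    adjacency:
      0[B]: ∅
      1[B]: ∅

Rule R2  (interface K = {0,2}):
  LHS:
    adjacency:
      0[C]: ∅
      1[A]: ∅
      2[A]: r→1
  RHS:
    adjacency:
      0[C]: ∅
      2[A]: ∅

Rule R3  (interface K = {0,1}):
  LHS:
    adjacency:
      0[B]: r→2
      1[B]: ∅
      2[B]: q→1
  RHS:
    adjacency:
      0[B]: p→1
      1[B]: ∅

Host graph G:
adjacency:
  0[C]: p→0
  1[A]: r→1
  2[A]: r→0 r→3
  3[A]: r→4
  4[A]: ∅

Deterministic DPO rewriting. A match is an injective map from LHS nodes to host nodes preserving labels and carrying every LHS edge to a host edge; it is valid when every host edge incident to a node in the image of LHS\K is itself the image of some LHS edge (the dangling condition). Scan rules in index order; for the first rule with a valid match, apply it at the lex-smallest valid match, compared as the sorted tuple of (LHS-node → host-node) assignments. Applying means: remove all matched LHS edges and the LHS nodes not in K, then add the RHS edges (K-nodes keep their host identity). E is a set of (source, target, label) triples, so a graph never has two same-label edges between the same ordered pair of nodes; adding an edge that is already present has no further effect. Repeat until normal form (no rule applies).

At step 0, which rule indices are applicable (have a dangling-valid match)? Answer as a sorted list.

R0: no valid match — 1 raw match, all fail dangling condition
R1: no valid match — LHS pattern not found
R2: 1 valid match — {0↦0, 1↦4, 2↦3}
R3: no valid match — LHS pattern not found

Answer: [R2]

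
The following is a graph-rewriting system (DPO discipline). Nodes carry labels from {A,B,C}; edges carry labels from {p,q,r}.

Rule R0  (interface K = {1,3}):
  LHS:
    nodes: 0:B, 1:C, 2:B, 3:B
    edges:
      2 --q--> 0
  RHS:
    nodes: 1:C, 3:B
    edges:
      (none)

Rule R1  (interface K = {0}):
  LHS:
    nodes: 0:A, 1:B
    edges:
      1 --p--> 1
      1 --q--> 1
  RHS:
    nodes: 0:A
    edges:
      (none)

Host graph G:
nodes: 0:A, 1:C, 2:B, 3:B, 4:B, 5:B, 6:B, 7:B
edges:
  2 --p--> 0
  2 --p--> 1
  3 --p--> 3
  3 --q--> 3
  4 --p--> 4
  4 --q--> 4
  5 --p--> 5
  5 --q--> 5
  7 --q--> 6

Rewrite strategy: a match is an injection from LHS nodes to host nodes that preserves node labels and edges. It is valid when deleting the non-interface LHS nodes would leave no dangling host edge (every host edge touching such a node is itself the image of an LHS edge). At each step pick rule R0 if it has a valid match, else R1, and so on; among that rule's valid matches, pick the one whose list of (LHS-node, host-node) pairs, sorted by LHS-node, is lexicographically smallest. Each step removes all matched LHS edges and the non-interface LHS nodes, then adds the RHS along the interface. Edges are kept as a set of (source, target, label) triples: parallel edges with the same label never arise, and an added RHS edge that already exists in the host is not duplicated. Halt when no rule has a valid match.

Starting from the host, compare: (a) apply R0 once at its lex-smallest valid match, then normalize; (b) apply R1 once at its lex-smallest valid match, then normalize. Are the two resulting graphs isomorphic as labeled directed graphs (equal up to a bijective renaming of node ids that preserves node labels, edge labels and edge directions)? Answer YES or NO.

branch R0-first: apply at {0↦6, 1↦1, 2↦7, 3↦2} → |E|=8, then 3 more step(s) → NF |V|=3 |E|=2 V={0:A, 1:C, 2:B} E=2-p->0 2-p->1
branch R1-first: apply at {0↦0, 1↦3} → |E|=7, then 3 more step(s) → NF |V|=3 |E|=2 V={0:A, 1:C, 2:B} E=2-p->0 2-p->1
graphs isomorphic (equal up to label-preserving node renaming)

Answer: YES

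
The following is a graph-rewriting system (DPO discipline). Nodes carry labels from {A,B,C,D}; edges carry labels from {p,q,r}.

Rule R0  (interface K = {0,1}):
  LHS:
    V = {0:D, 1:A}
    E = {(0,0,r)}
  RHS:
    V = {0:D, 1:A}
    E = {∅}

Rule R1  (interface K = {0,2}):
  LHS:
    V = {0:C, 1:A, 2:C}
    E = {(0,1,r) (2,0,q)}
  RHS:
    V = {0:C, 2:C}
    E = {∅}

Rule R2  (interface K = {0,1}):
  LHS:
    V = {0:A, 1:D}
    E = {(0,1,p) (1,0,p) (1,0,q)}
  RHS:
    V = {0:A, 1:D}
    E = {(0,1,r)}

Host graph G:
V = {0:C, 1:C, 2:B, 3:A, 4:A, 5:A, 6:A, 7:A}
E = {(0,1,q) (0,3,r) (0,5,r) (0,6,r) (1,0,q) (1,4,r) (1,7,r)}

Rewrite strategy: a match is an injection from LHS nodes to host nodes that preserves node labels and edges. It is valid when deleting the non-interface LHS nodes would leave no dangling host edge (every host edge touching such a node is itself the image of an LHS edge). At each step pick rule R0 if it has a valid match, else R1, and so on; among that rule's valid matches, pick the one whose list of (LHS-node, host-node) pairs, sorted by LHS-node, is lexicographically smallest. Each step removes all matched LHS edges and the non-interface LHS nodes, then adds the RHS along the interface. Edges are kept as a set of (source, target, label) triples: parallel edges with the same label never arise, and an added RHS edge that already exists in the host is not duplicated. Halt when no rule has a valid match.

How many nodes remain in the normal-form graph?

initial: |V|=8 |E|=7  E = 0-q->1 0-r->3 0-r->5 0-r->6 1-q->0 1-r->4 1-r->7
step 1: apply R1 at {0↦0, 1↦3, 2↦1}  → |V|=7 |E|=5  E = 0-q->1 0-r->5 0-r->6 1-r->4 1-r->7
step 2: apply R1 at {0↦1, 1↦4, 2↦0}  → |V|=6 |E|=3  E = 0-r->5 0-r->6 1-r->7
halt: no rule applies after step 2
NF nodes: {0:C, 1:C, 2:B, 5:A, 6:A, 7:A}

Answer: 6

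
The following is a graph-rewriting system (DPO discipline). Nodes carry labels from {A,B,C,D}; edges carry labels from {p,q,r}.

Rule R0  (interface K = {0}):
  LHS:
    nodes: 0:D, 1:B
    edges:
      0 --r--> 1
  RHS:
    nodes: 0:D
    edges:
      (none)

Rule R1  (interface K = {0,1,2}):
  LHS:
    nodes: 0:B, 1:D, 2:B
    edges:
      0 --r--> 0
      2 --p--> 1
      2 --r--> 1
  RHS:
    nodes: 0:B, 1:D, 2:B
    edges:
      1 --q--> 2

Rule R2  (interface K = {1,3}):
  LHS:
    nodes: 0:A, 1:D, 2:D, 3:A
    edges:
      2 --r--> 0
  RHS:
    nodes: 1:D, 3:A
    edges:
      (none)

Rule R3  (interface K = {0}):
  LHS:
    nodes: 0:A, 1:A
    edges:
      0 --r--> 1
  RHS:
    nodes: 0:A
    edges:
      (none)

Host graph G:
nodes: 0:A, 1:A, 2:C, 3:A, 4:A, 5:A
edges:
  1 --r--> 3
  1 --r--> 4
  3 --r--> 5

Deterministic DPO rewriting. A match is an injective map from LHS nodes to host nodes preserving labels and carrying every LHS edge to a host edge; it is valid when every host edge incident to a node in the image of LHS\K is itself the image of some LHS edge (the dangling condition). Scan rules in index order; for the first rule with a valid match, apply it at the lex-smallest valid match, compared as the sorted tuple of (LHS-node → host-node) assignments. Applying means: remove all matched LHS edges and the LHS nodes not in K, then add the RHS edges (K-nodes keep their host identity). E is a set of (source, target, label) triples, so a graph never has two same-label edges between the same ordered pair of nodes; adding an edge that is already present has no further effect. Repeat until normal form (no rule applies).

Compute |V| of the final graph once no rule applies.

Answer: 3

Rewrite trace:
initial: |V|=6 |E|=3  E = 1-r->3 1-r->4 3-r->5
step 1: apply R3 at {0↦1, 1↦4}  → |V|=5 |E|=2  E = 1-r->3 3-r->5
step 2: apply R3 at {0↦3, 1↦5}  → |V|=4 |E|=1  E = 1-r->3
step 3: apply R3 at {0↦1, 1↦3}  → |V|=3 |E|=0  E = ∅
halt: no rule applies after step 3
NF nodes: {0:A, 1:A, 2:C}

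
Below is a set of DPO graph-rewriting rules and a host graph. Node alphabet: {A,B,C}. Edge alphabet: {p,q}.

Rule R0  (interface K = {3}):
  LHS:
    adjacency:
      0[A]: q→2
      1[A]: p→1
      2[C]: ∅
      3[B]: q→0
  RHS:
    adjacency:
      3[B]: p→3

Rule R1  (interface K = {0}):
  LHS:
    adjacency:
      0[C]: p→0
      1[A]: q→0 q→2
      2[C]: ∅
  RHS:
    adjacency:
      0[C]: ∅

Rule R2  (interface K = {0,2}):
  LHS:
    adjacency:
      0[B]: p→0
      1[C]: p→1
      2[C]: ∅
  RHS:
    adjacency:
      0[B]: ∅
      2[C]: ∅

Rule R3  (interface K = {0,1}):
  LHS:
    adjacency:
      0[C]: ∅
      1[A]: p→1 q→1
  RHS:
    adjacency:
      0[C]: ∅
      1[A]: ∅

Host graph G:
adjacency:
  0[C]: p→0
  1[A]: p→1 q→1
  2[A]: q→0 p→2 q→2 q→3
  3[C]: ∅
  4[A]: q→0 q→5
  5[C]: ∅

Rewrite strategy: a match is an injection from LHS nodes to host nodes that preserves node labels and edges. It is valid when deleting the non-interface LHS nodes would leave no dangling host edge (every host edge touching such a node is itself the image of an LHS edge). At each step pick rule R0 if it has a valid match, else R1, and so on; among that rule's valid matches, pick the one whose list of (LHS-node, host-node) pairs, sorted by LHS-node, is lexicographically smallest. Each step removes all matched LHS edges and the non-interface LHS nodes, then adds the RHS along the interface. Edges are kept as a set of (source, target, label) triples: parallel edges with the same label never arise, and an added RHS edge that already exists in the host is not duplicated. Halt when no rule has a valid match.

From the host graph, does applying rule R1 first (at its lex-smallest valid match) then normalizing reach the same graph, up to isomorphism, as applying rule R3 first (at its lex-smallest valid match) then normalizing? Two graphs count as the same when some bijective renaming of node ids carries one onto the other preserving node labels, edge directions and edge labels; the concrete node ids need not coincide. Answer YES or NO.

branch R1-first: apply at {0↦0, 1↦4, 2↦5} → |E|=6, then 2 more step(s) → NF |V|=4 |E|=2 V={0:C, 1:A, 2:A, 3:C} E=2-q->0 2-q->3
branch R3-first: apply at {0↦0, 1↦1} → |E|=7, then 2 more step(s) → NF |V|=4 |E|=2 V={0:C, 1:A, 2:A, 3:C} E=2-q->0 2-q->3
graphs isomorphic (equal up to label-preserving node renaming)

Answer: YES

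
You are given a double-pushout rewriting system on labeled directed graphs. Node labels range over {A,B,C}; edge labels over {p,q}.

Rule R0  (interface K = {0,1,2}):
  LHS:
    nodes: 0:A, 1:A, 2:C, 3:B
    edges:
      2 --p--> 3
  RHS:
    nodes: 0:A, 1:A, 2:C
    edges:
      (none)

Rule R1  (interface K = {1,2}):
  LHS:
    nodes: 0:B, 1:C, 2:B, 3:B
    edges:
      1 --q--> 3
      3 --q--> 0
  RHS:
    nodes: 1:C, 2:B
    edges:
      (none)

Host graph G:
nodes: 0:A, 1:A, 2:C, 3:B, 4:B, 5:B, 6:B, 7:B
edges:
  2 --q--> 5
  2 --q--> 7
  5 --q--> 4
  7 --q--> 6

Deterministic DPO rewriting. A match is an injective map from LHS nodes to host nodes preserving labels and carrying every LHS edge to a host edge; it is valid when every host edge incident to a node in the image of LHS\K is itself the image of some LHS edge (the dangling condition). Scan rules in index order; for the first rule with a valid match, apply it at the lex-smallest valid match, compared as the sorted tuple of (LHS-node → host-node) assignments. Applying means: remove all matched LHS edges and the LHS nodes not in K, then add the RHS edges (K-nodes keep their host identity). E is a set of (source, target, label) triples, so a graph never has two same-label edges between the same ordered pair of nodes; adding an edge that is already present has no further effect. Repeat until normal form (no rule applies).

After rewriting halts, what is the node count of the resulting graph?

Answer: 4

Derivation:
start.  V:8 E:4  edges: 2-q->5 2-q->7 5-q->4 7-q->6
1. fire R1 via {0↦4, 1↦2, 2↦3, 3↦5}  →  V:6 E:2  edges: 2-q->7 7-q->6
2. fire R1 via {0↦6, 1↦2, 2↦3, 3↦7}  →  V:4 E:0  edges: ∅
halt: no rule applies after step 2
NF nodes: {0:A, 1:A, 2:C, 3:B}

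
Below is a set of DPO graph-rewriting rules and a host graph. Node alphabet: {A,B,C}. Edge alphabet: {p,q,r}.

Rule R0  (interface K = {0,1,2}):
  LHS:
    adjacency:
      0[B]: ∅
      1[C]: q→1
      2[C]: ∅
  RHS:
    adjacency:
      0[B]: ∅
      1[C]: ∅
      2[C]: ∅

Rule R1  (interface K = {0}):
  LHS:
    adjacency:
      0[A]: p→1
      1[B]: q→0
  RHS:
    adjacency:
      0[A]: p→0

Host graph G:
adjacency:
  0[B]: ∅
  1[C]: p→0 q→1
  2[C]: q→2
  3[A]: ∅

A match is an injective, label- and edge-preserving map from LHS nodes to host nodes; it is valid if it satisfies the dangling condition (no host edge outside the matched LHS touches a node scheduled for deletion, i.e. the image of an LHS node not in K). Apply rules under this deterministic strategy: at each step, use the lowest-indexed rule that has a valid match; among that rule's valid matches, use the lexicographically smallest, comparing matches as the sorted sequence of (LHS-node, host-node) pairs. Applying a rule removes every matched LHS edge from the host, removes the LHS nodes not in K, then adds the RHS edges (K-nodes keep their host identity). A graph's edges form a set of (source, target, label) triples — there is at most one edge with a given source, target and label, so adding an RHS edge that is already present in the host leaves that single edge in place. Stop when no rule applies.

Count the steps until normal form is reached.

Answer: 2

Steps:
[0] host  ⇒  4 nodes, 3 edges  {1-p->0 1-q->1 2-q->2}
[1] R0 @ {0↦0, 1↦1, 2↦2}  ⇒  4 nodes, 2 edges  {1-p->0 2-q->2}
[2] R0 @ {0↦0, 1↦2, 2↦1}  ⇒  4 nodes, 1 edges  {1-p->0}
normal form: no rule applies after step 2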